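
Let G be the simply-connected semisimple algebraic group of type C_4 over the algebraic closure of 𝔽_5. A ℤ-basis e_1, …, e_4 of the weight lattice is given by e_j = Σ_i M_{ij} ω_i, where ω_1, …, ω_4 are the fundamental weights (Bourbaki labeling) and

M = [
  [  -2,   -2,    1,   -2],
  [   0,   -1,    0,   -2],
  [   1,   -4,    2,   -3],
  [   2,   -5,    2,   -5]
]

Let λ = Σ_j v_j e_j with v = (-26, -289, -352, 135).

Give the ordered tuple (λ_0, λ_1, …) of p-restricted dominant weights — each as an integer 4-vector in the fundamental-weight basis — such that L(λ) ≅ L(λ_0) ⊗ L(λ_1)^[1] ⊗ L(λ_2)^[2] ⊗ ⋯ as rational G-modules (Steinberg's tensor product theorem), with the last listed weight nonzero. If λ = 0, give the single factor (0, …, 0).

((3, 4, 1, 4), (1, 3, 4, 2))

In the fundamental-weight basis, λ has coordinates c = M·v (v = (-26, -289, -352, 135)):
  c_1 = -2*-26 + -2*-289 + 1*-352 + -2*135 = 8
  c_2 = 0*-26 + -1*-289 + 0*-352 + -2*135 = 19
  c_3 = 1*-26 + -4*-289 + 2*-352 + -3*135 = 21
  c_4 = 2*-26 + -5*-289 + 2*-352 + -5*135 = 14
Writing each c_i in base p = 5:
  c_1 = 8 = 3·5^0 + 1·5^1
  c_2 = 19 = 4·5^0 + 3·5^1
  c_3 = 21 = 1·5^0 + 4·5^1
  c_4 = 14 = 4·5^0 + 2·5^1
p-restricted factor λ_0 = (3, 4, 1, 4)
p-restricted factor λ_1 = (1, 3, 4, 2)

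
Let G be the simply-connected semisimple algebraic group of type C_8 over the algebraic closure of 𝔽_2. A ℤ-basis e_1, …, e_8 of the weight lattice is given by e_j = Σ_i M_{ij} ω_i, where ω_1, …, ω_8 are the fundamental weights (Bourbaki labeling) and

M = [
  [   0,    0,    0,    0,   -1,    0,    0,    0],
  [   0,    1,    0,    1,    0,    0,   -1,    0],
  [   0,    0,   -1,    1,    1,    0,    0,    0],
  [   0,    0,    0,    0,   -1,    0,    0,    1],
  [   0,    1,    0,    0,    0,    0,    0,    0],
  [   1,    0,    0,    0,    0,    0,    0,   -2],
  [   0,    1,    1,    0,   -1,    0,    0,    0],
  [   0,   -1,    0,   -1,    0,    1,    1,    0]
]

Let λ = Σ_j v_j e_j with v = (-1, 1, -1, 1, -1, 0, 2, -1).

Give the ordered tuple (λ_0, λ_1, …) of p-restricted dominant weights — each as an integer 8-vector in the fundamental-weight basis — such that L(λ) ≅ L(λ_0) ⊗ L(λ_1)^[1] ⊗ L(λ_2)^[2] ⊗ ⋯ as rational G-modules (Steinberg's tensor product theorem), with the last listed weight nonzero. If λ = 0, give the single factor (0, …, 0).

((1, 0, 1, 0, 1, 1, 1, 0),)

Change of basis e → ω: c = M·v where v = (-1, 1, -1, 1, -1, 0, 2, -1):
  c_1 = 0*-1 + 0*1 + 0*-1 + 0*1 + -1*-1 + 0*0 + 0*2 + 0*-1 = 1
  c_2 = 0*-1 + 1*1 + 0*-1 + 1*1 + 0*-1 + 0*0 + -1*2 + 0*-1 = 0
  c_3 = 0*-1 + 0*1 + -1*-1 + 1*1 + 1*-1 + 0*0 + 0*2 + 0*-1 = 1
  c_4 = 0*-1 + 0*1 + 0*-1 + 0*1 + -1*-1 + 0*0 + 0*2 + 1*-1 = 0
  c_5 = 0*-1 + 1*1 + 0*-1 + 0*1 + 0*-1 + 0*0 + 0*2 + 0*-1 = 1
  c_6 = 1*-1 + 0*1 + 0*-1 + 0*1 + 0*-1 + 0*0 + 0*2 + -2*-1 = 1
  c_7 = 0*-1 + 1*1 + 1*-1 + 0*1 + -1*-1 + 0*0 + 0*2 + 0*-1 = 1
  c_8 = 0*-1 + -1*1 + 0*-1 + -1*1 + 0*-1 + 1*0 + 1*2 + 0*-1 = 0
Writing each c_i in base p = 2:
  c_1 = 1 = 1·2^0
  c_2 = 0
  c_3 = 1 = 1·2^0
  c_4 = 0
  c_5 = 1 = 1·2^0
  c_6 = 1 = 1·2^0
  c_7 = 1 = 1·2^0
  c_8 = 0
p-restricted factor λ_0 = (1, 0, 1, 0, 1, 1, 1, 0)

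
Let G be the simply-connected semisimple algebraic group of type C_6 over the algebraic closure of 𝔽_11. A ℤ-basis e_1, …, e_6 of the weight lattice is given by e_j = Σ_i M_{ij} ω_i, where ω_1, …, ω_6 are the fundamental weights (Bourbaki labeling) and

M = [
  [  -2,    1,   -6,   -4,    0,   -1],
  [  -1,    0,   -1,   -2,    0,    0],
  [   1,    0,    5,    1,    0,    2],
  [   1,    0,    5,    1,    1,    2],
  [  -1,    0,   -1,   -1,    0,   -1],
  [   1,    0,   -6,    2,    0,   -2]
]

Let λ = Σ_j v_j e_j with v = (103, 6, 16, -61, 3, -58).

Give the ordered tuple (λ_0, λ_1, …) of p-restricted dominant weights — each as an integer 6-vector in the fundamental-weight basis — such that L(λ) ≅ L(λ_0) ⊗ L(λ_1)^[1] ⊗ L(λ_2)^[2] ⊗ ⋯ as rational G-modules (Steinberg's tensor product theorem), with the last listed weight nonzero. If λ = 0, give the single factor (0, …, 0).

((6, 3, 6, 9, 0, 1),)

ω-coordinates c = M·v, v = (103, 6, 16, -61, 3, -58):
  c_1 = -2*103 + 1*6 + -6*16 + -4*-61 + 0*3 + -1*-58 = 6
  c_2 = -1*103 + 0*6 + -1*16 + -2*-61 + 0*3 + 0*-58 = 3
  c_3 = 1*103 + 0*6 + 5*16 + 1*-61 + 0*3 + 2*-58 = 6
  c_4 = 1*103 + 0*6 + 5*16 + 1*-61 + 1*3 + 2*-58 = 9
  c_5 = -1*103 + 0*6 + -1*16 + -1*-61 + 0*3 + -1*-58 = 0
  c_6 = 1*103 + 0*6 + -6*16 + 2*-61 + 0*3 + -2*-58 = 1
Expand coordinatewise in base 11:
  c_1 = 6 = 6·11^0
  c_2 = 3 = 3·11^0
  c_3 = 6 = 6·11^0
  c_4 = 9 = 9·11^0
  c_5 = 0
  c_6 = 1 = 1·11^0
Factor λ_0 = (6, 3, 6, 9, 0, 1)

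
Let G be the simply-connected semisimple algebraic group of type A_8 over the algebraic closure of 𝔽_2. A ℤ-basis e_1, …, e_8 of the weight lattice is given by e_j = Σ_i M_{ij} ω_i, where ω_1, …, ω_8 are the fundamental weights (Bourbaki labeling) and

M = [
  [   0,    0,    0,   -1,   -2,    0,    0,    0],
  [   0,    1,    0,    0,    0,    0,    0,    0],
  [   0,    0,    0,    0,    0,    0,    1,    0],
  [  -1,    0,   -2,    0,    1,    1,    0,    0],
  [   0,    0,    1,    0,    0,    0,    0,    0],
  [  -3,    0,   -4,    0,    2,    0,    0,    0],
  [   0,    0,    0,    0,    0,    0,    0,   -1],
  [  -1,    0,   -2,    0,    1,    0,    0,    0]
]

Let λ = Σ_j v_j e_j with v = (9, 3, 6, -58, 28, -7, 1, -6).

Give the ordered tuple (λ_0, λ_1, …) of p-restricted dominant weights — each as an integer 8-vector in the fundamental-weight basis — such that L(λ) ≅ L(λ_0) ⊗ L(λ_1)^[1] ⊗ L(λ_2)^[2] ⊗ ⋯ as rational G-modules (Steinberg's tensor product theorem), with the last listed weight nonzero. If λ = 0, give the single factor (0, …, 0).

((0, 1, 1, 0, 0, 1, 0, 1), (1, 1, 0, 0, 1, 0, 1, 1), (0, 0, 0, 0, 1, 1, 1, 1))

Change of basis e → ω: c = M·v where v = (9, 3, 6, -58, 28, -7, 1, -6):
  c_1 = 0*9 + 0*3 + 0*6 + -1*-58 + -2*28 + 0*-7 + 0*1 + 0*-6 = 2
  c_2 = 0*9 + 1*3 + 0*6 + 0*-58 + 0*28 + 0*-7 + 0*1 + 0*-6 = 3
  c_3 = 0*9 + 0*3 + 0*6 + 0*-58 + 0*28 + 0*-7 + 1*1 + 0*-6 = 1
  c_4 = -1*9 + 0*3 + -2*6 + 0*-58 + 1*28 + 1*-7 + 0*1 + 0*-6 = 0
  c_5 = 0*9 + 0*3 + 1*6 + 0*-58 + 0*28 + 0*-7 + 0*1 + 0*-6 = 6
  c_6 = -3*9 + 0*3 + -4*6 + 0*-58 + 2*28 + 0*-7 + 0*1 + 0*-6 = 5
  c_7 = 0*9 + 0*3 + 0*6 + 0*-58 + 0*28 + 0*-7 + 0*1 + -1*-6 = 6
  c_8 = -1*9 + 0*3 + -2*6 + 0*-58 + 1*28 + 0*-7 + 0*1 + 0*-6 = 7
p = 2; digits c_i = Σ_j d_{ij}·2^j, 0 ≤ d_{ij} < 2:
  c_1 = 2 = 0·2^0 + 1·2^1
  c_2 = 3 = 1·2^0 + 1·2^1
  c_3 = 1 = 1·2^0
  c_4 = 0
  c_5 = 6 = 0·2^0 + 1·2^1 + 1·2^2
  c_6 = 5 = 1·2^0 + 0·2^1 + 1·2^2
  c_7 = 6 = 0·2^0 + 1·2^1 + 1·2^2
  c_8 = 7 = 1·2^0 + 1·2^1 + 1·2^2
p-restricted factor λ_0 = (0, 1, 1, 0, 0, 1, 0, 1)
p-restricted factor λ_1 = (1, 1, 0, 0, 1, 0, 1, 1)
p-restricted factor λ_2 = (0, 0, 0, 0, 1, 1, 1, 1)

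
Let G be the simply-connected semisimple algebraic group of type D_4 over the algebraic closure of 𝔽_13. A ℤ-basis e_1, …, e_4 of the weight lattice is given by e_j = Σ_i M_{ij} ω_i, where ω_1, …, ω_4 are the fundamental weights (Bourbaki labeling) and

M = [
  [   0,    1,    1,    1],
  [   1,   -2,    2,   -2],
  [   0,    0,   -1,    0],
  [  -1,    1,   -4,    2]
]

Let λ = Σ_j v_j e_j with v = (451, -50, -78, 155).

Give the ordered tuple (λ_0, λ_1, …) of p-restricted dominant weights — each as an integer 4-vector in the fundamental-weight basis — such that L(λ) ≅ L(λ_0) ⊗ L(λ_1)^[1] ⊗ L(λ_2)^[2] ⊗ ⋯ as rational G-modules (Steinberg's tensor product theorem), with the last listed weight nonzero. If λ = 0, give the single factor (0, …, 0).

((1, 7, 0, 4), (2, 6, 6, 9))

ω-coordinates c = M·v, v = (451, -50, -78, 155):
  c_1 = 0·451 + (1)·(-50) + (1)·(-78) + 1·155 = 27
  c_2 = 1·451 + (-2)·(-50) + (2)·(-78) + (-2)·(155) = 85
  c_3 = 0·451 + (0)·(-50) + (-1)·(-78) + 0·155 = 78
  c_4 = (-1)·(451) + (1)·(-50) + (-4)·(-78) + 2·155 = 121
Writing each c_i in base p = 13:
  c_1 = 27 = 1·13^0 + 2·13^1
  c_2 = 85 = 7·13^0 + 6·13^1
  c_3 = 78 = 0·13^0 + 6·13^1
  c_4 = 121 = 4·13^0 + 9·13^1
λ_0 = (1, 7, 0, 4)
λ_1 = (2, 6, 6, 9)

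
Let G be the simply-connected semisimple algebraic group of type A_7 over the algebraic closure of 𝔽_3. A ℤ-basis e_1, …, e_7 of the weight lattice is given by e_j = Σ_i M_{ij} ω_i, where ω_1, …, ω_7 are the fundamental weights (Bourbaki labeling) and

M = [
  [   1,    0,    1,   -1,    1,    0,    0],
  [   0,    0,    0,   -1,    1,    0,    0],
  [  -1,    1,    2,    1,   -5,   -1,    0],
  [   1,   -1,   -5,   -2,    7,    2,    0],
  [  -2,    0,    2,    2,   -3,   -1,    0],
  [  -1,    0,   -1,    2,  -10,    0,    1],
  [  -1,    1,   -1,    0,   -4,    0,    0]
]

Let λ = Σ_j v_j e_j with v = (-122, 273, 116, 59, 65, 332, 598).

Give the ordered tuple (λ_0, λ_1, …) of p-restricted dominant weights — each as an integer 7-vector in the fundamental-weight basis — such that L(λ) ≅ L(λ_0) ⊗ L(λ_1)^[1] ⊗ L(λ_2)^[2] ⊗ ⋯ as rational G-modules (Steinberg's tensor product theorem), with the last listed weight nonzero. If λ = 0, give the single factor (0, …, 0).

In the fundamental-weight basis, λ has coordinates c = M·v (v = (-122, 273, 116, 59, 65, 332, 598)):
  c_1 = 1*-122 + 0*273 + 1*116 + -1*59 + 1*65 + 0*332 + 0*598 = 0
  c_2 = 0*-122 + 0*273 + 0*116 + -1*59 + 1*65 + 0*332 + 0*598 = 6
  c_3 = -1*-122 + 1*273 + 2*116 + 1*59 + -5*65 + -1*332 + 0*598 = 29
  c_4 = 1*-122 + -1*273 + -5*116 + -2*59 + 7*65 + 2*332 + 0*598 = 26
  c_5 = -2*-122 + 0*273 + 2*116 + 2*59 + -3*65 + -1*332 + 0*598 = 67
  c_6 = -1*-122 + 0*273 + -1*116 + 2*59 + -10*65 + 0*332 + 1*598 = 72
  c_7 = -1*-122 + 1*273 + -1*116 + 0*59 + -4*65 + 0*332 + 0*598 = 19
Writing each c_i in base p = 3:
  c_1 = 0
  c_2 = 6 = 0·3^0 + 2·3^1
  c_3 = 29 = 2·3^0 + 0·3^1 + 0·3^2 + 1·3^3
  c_4 = 26 = 2·3^0 + 2·3^1 + 2·3^2
  c_5 = 67 = 1·3^0 + 1·3^1 + 1·3^2 + 2·3^3
  c_6 = 72 = 0·3^0 + 0·3^1 + 2·3^2 + 2·3^3
  c_7 = 19 = 1·3^0 + 0·3^1 + 2·3^2
λ_0 = (0, 0, 2, 2, 1, 0, 1)
λ_1 = (0, 2, 0, 2, 1, 0, 0)
λ_2 = (0, 0, 0, 2, 1, 2, 2)
λ_3 = (0, 0, 1, 0, 2, 2, 0)

((0, 0, 2, 2, 1, 0, 1), (0, 2, 0, 2, 1, 0, 0), (0, 0, 0, 2, 1, 2, 2), (0, 0, 1, 0, 2, 2, 0))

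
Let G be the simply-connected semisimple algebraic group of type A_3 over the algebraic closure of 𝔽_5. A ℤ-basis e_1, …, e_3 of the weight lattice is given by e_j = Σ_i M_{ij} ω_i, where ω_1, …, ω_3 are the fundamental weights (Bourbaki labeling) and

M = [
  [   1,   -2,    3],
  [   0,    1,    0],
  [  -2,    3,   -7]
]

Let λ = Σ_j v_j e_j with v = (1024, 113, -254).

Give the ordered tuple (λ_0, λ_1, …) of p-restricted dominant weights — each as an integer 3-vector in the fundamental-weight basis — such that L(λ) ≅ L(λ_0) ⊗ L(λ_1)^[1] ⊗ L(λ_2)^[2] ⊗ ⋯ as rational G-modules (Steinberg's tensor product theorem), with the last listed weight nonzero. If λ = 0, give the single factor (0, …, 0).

Converting to the ω-basis (c_i = row i of M dotted with v = (1024, 113, -254)):
  c_1 = 1·1024 + (-2)·(113) + (3)·(-254) = 36
  c_2 = 0·1024 + 1·113 + (0)·(-254) = 113
  c_3 = (-2)·(1024) + 3·113 + (-7)·(-254) = 69
Writing each c_i in base p = 5:
  c_1 = 36 = 1·5^0 + 2·5^1 + 1·5^2
  c_2 = 113 = 3·5^0 + 2·5^1 + 4·5^2
  c_3 = 69 = 4·5^0 + 3·5^1 + 2·5^2
p-restricted factor λ_0 = (1, 3, 4)
p-restricted factor λ_1 = (2, 2, 3)
p-restricted factor λ_2 = (1, 4, 2)

((1, 3, 4), (2, 2, 3), (1, 4, 2))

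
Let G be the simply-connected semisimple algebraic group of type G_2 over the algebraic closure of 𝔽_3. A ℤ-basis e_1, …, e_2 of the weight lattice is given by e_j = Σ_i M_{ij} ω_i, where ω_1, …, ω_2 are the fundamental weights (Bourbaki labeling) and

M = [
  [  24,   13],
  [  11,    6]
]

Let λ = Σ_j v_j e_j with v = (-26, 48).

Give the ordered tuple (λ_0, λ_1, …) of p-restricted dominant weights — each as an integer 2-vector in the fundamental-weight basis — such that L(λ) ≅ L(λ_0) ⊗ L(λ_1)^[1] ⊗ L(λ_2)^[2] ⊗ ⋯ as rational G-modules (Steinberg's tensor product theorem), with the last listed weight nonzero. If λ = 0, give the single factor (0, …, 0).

ω-coordinates c = M·v, v = (-26, 48):
  c_1 = (24)·(-26) + 13·48 = 0
  c_2 = (11)·(-26) + 6·48 = 2
Writing each c_i in base p = 3:
  c_1 = 0
  c_2 = 2 = 2·3^0
λ_0 = (0, 2)

((0, 2),)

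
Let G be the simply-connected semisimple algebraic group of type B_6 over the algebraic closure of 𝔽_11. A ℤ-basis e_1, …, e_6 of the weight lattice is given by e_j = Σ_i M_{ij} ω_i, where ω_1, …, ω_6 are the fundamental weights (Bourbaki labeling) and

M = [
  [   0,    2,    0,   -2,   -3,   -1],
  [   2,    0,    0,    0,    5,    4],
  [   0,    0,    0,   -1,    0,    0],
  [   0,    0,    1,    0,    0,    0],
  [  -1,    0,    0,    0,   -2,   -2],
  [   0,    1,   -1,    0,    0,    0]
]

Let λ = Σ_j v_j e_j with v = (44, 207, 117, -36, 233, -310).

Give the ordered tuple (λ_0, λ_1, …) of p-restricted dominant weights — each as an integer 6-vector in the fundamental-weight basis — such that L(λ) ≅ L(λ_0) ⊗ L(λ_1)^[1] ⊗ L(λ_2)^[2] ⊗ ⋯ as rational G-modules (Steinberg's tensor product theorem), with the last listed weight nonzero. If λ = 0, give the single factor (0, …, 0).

((9, 2, 3, 7, 0, 2), (8, 1, 3, 10, 10, 8))

In the fundamental-weight basis, λ has coordinates c = M·v (v = (44, 207, 117, -36, 233, -310)):
  c_1 = (0)·(44) + (2)·(207) + (0)·(117) + (-2)·(-36) + (-3)·(233) + (-1)·(-310) = 97
  c_2 = (2)·(44) + (0)·(207) + (0)·(117) + (0)·(-36) + (5)·(233) + (4)·(-310) = 13
  c_3 = (0)·(44) + (0)·(207) + (0)·(117) + (-1)·(-36) + (0)·(233) + (0)·(-310) = 36
  c_4 = (0)·(44) + (0)·(207) + (1)·(117) + (0)·(-36) + (0)·(233) + (0)·(-310) = 117
  c_5 = (-1)·(44) + (0)·(207) + (0)·(117) + (0)·(-36) + (-2)·(233) + (-2)·(-310) = 110
  c_6 = (0)·(44) + (1)·(207) + (-1)·(117) + (0)·(-36) + (0)·(233) + (0)·(-310) = 90
Expand coordinatewise in base 11:
  c_1 = 97 = 9·11^0 + 8·11^1
  c_2 = 13 = 2·11^0 + 1·11^1
  c_3 = 36 = 3·11^0 + 3·11^1
  c_4 = 117 = 7·11^0 + 10·11^1
  c_5 = 110 = 0·11^0 + 10·11^1
  c_6 = 90 = 2·11^0 + 8·11^1
p-restricted factor λ_0 = (9, 2, 3, 7, 0, 2)
p-restricted factor λ_1 = (8, 1, 3, 10, 10, 8)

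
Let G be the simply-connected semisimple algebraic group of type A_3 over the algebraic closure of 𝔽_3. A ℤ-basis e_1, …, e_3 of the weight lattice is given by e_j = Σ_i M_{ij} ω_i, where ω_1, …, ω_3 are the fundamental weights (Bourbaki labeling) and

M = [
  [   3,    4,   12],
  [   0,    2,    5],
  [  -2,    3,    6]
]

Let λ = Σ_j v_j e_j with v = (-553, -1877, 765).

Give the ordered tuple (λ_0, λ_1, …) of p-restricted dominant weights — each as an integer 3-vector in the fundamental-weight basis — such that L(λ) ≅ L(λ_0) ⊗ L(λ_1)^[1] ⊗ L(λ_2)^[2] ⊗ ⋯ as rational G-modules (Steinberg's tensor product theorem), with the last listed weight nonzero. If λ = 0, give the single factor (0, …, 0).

ω-coordinates c = M·v, v = (-553, -1877, 765):
  c_1 = (3)·(-553) + (4)·(-1877) + (12)·(765) = 13
  c_2 = (0)·(-553) + (2)·(-1877) + (5)·(765) = 71
  c_3 = (-2)·(-553) + (3)·(-1877) + (6)·(765) = 65
Expand coordinatewise in base 3:
  c_1 = 13 = 1·3^0 + 1·3^1 + 1·3^2
  c_2 = 71 = 2·3^0 + 2·3^1 + 1·3^2 + 2·3^3
  c_3 = 65 = 2·3^0 + 0·3^1 + 1·3^2 + 2·3^3
p-restricted factor λ_0 = (1, 2, 2)
p-restricted factor λ_1 = (1, 2, 0)
p-restricted factor λ_2 = (1, 1, 1)
p-restricted factor λ_3 = (0, 2, 2)

((1, 2, 2), (1, 2, 0), (1, 1, 1), (0, 2, 2))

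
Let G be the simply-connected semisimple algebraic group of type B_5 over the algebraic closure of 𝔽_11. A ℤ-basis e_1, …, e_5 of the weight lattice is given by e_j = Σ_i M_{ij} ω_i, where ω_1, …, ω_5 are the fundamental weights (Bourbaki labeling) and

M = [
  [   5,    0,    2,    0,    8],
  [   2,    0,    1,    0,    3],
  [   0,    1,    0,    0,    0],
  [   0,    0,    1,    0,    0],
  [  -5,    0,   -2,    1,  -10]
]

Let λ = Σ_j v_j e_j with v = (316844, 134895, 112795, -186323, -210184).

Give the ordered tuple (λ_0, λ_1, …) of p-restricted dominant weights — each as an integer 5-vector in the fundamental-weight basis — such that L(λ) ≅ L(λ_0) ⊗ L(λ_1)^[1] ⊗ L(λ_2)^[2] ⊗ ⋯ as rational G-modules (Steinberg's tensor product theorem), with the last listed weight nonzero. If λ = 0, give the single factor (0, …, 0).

((1, 2, 2, 1, 8), (7, 1, 9, 2, 6), (4, 1, 3, 8, 4), (8, 10, 2, 7, 2), (8, 7, 9, 7, 7))

Change of basis e → ω: c = M·v where v = (316844, 134895, 112795, -186323, -210184):
  c_1 = 5*316844 + 0*134895 + 2*112795 + 0*-186323 + 8*-210184 = 128338
  c_2 = 2*316844 + 0*134895 + 1*112795 + 0*-186323 + 3*-210184 = 115931
  c_3 = 0*316844 + 1*134895 + 0*112795 + 0*-186323 + 0*-210184 = 134895
  c_4 = 0*316844 + 0*134895 + 1*112795 + 0*-186323 + 0*-210184 = 112795
  c_5 = -5*316844 + 0*134895 + -2*112795 + 1*-186323 + -10*-210184 = 105707
Writing each c_i in base p = 11:
  c_1 = 128338 = 1·11^0 + 7·11^1 + 4·11^2 + 8·11^3 + 8·11^4
  c_2 = 115931 = 2·11^0 + 1·11^1 + 1·11^2 + 10·11^3 + 7·11^4
  c_3 = 134895 = 2·11^0 + 9·11^1 + 3·11^2 + 2·11^3 + 9·11^4
  c_4 = 112795 = 1·11^0 + 2·11^1 + 8·11^2 + 7·11^3 + 7·11^4
  c_5 = 105707 = 8·11^0 + 6·11^1 + 4·11^2 + 2·11^3 + 7·11^4
Factor λ_0 = (1, 2, 2, 1, 8)
Factor λ_1 = (7, 1, 9, 2, 6)
Factor λ_2 = (4, 1, 3, 8, 4)
Factor λ_3 = (8, 10, 2, 7, 2)
Factor λ_4 = (8, 7, 9, 7, 7)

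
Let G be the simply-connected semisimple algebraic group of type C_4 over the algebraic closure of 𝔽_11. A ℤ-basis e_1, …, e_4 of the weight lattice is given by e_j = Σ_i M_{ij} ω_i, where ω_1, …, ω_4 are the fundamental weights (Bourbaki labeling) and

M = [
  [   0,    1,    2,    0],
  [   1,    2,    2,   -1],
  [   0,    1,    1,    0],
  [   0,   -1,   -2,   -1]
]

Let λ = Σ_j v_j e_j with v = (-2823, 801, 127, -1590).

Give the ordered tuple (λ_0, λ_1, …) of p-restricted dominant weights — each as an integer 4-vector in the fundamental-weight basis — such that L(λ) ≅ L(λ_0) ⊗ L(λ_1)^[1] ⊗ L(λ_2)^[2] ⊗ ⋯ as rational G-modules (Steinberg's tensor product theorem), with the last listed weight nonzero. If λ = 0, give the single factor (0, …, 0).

Converting to the ω-basis (c_i = row i of M dotted with v = (-2823, 801, 127, -1590)):
  c_1 = (0)·(-2823) + (1)·(801) + (2)·(127) + (0)·(-1590) = 1055
  c_2 = (1)·(-2823) + (2)·(801) + (2)·(127) + (-1)·(-1590) = 623
  c_3 = (0)·(-2823) + (1)·(801) + (1)·(127) + (0)·(-1590) = 928
  c_4 = (0)·(-2823) + (-1)·(801) + (-2)·(127) + (-1)·(-1590) = 535
Expand coordinatewise in base 11:
  c_1 = 1055 = 10·11^0 + 7·11^1 + 8·11^2
  c_2 = 623 = 7·11^0 + 1·11^1 + 5·11^2
  c_3 = 928 = 4·11^0 + 7·11^1 + 7·11^2
  c_4 = 535 = 7·11^0 + 4·11^1 + 4·11^2
Factor λ_0 = (10, 7, 4, 7)
Factor λ_1 = (7, 1, 7, 4)
Factor λ_2 = (8, 5, 7, 4)

((10, 7, 4, 7), (7, 1, 7, 4), (8, 5, 7, 4))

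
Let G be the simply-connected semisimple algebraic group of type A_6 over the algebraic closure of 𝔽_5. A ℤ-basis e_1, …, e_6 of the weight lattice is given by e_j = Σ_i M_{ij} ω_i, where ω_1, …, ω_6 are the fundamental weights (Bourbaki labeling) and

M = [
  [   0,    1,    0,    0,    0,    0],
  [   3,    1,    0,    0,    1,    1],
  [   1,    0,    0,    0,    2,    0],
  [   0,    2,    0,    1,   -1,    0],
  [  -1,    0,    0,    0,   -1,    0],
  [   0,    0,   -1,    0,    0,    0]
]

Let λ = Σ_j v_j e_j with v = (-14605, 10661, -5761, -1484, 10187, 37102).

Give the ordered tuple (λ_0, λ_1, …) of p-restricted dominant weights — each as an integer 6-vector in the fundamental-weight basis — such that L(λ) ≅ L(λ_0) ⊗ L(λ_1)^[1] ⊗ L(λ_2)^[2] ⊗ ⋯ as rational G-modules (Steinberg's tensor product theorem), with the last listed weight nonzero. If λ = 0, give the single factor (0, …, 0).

((1, 0, 4, 1, 3, 1), (2, 2, 3, 0, 3, 2), (1, 0, 0, 1, 1, 0), (0, 3, 1, 2, 0, 1), (2, 2, 4, 0, 2, 4), (3, 4, 1, 3, 1, 1))

Change of basis e → ω: c = M·v where v = (-14605, 10661, -5761, -1484, 10187, 37102):
  c_1 = (0)·(-14605) + 1·10661 + (0)·(-5761) + (0)·(-1484) + 0·10187 + 0·37102 = 10661
  c_2 = (3)·(-14605) + 1·10661 + (0)·(-5761) + (0)·(-1484) + 1·10187 + 1·37102 = 14135
  c_3 = (1)·(-14605) + 0·10661 + (0)·(-5761) + (0)·(-1484) + 2·10187 + 0·37102 = 5769
  c_4 = (0)·(-14605) + 2·10661 + (0)·(-5761) + (1)·(-1484) + (-1)·(10187) + 0·37102 = 9651
  c_5 = (-1)·(-14605) + 0·10661 + (0)·(-5761) + (0)·(-1484) + (-1)·(10187) + 0·37102 = 4418
  c_6 = (0)·(-14605) + 0·10661 + (-1)·(-5761) + (0)·(-1484) + 0·10187 + 0·37102 = 5761
Expand coordinatewise in base 5:
  c_1 = 10661 = 1·5^0 + 2·5^1 + 1·5^2 + 0·5^3 + 2·5^4 + 3·5^5
  c_2 = 14135 = 0·5^0 + 2·5^1 + 0·5^2 + 3·5^3 + 2·5^4 + 4·5^5
  c_3 = 5769 = 4·5^0 + 3·5^1 + 0·5^2 + 1·5^3 + 4·5^4 + 1·5^5
  c_4 = 9651 = 1·5^0 + 0·5^1 + 1·5^2 + 2·5^3 + 0·5^4 + 3·5^5
  c_5 = 4418 = 3·5^0 + 3·5^1 + 1·5^2 + 0·5^3 + 2·5^4 + 1·5^5
  c_6 = 5761 = 1·5^0 + 2·5^1 + 0·5^2 + 1·5^3 + 4·5^4 + 1·5^5
Factor λ_0 = (1, 0, 4, 1, 3, 1)
Factor λ_1 = (2, 2, 3, 0, 3, 2)
Factor λ_2 = (1, 0, 0, 1, 1, 0)
Factor λ_3 = (0, 3, 1, 2, 0, 1)
Factor λ_4 = (2, 2, 4, 0, 2, 4)
Factor λ_5 = (3, 4, 1, 3, 1, 1)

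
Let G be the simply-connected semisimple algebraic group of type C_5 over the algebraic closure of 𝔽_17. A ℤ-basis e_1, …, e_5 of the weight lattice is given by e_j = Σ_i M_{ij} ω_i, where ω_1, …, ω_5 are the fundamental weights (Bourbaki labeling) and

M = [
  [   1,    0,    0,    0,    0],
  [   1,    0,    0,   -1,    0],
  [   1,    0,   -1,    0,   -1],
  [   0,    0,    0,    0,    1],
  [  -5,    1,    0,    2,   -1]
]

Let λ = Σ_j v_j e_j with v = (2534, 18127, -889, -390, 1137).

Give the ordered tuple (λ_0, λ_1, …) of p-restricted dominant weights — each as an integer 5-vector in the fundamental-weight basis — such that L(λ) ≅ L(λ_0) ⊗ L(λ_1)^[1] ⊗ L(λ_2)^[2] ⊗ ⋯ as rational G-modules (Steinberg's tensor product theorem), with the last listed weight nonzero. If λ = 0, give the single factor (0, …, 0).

Converting to the ω-basis (c_i = row i of M dotted with v = (2534, 18127, -889, -390, 1137)):
  c_1 = 1·2534 + 0·18127 + (0)·(-889) + (0)·(-390) + 0·1137 = 2534
  c_2 = 1·2534 + 0·18127 + (0)·(-889) + (-1)·(-390) + 0·1137 = 2924
  c_3 = 1·2534 + 0·18127 + (-1)·(-889) + (0)·(-390) + (-1)·(1137) = 2286
  c_4 = 0·2534 + 0·18127 + (0)·(-889) + (0)·(-390) + 1·1137 = 1137
  c_5 = (-5)·(2534) + 1·18127 + (0)·(-889) + (2)·(-390) + (-1)·(1137) = 3540
Writing each c_i in base p = 17:
  c_1 = 2534 = 1·17^0 + 13·17^1 + 8·17^2
  c_2 = 2924 = 0·17^0 + 2·17^1 + 10·17^2
  c_3 = 2286 = 8·17^0 + 15·17^1 + 7·17^2
  c_4 = 1137 = 15·17^0 + 15·17^1 + 3·17^2
  c_5 = 3540 = 4·17^0 + 4·17^1 + 12·17^2
p-restricted factor λ_0 = (1, 0, 8, 15, 4)
p-restricted factor λ_1 = (13, 2, 15, 15, 4)
p-restricted factor λ_2 = (8, 10, 7, 3, 12)

((1, 0, 8, 15, 4), (13, 2, 15, 15, 4), (8, 10, 7, 3, 12))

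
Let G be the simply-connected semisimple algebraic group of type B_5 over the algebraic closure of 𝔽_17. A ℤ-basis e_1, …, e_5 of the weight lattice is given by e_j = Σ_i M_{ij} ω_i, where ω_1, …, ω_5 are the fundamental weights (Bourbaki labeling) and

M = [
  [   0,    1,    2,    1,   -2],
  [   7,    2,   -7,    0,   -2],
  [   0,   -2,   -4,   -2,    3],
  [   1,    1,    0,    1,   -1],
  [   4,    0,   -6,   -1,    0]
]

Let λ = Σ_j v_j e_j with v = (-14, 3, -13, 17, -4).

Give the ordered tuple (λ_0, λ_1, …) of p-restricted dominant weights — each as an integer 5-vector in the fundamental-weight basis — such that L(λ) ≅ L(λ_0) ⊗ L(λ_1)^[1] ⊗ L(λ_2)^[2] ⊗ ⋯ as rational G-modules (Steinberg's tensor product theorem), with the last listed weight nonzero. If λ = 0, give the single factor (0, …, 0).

((2, 7, 0, 10, 5),)

Change of basis e → ω: c = M·v where v = (-14, 3, -13, 17, -4):
  c_1 = (0)·(-14) + 1·3 + (2)·(-13) + 1·17 + (-2)·(-4) = 2
  c_2 = (7)·(-14) + 2·3 + (-7)·(-13) + 0·17 + (-2)·(-4) = 7
  c_3 = (0)·(-14) + (-2)·(3) + (-4)·(-13) + (-2)·(17) + (3)·(-4) = 0
  c_4 = (1)·(-14) + 1·3 + (0)·(-13) + 1·17 + (-1)·(-4) = 10
  c_5 = (4)·(-14) + 0·3 + (-6)·(-13) + (-1)·(17) + (0)·(-4) = 5
p = 17; digits c_i = Σ_j d_{ij}·17^j, 0 ≤ d_{ij} < 17:
  c_1 = 2 = 2·17^0
  c_2 = 7 = 7·17^0
  c_3 = 0
  c_4 = 10 = 10·17^0
  c_5 = 5 = 5·17^0
λ_0 = (2, 7, 0, 10, 5)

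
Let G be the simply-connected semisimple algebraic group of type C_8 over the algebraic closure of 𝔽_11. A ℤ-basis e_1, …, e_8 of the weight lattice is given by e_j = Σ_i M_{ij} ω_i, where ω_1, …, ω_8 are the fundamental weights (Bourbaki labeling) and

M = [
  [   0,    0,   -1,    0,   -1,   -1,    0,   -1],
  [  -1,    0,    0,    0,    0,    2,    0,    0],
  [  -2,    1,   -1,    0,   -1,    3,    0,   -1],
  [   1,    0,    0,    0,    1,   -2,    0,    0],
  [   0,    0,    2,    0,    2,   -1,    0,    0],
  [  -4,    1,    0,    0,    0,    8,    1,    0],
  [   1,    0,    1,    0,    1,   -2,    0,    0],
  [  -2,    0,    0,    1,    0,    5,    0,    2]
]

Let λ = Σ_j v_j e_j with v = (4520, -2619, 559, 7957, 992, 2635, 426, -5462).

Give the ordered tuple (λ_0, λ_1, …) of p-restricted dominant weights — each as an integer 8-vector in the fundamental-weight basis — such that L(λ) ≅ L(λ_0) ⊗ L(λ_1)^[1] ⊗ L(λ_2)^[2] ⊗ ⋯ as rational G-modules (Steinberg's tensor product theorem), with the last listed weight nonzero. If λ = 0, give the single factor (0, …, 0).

((0, 2, 3, 0, 5, 4, 9, 2), (6, 2, 3, 0, 9, 7, 6, 7), (10, 6, 1, 2, 3, 6, 6, 9))

ω-coordinates c = M·v, v = (4520, -2619, 559, 7957, 992, 2635, 426, -5462):
  c_1 = (0)·(4520) + (0)·(-2619) + (-1)·(559) + (0)·(7957) + (-1)·(992) + (-1)·(2635) + (0)·(426) + (-1)·(-5462) = 1276
  c_2 = (-1)·(4520) + (0)·(-2619) + (0)·(559) + (0)·(7957) + (0)·(992) + (2)·(2635) + (0)·(426) + (0)·(-5462) = 750
  c_3 = (-2)·(4520) + (1)·(-2619) + (-1)·(559) + (0)·(7957) + (-1)·(992) + (3)·(2635) + (0)·(426) + (-1)·(-5462) = 157
  c_4 = (1)·(4520) + (0)·(-2619) + (0)·(559) + (0)·(7957) + (1)·(992) + (-2)·(2635) + (0)·(426) + (0)·(-5462) = 242
  c_5 = (0)·(4520) + (0)·(-2619) + (2)·(559) + (0)·(7957) + (2)·(992) + (-1)·(2635) + (0)·(426) + (0)·(-5462) = 467
  c_6 = (-4)·(4520) + (1)·(-2619) + (0)·(559) + (0)·(7957) + (0)·(992) + (8)·(2635) + (1)·(426) + (0)·(-5462) = 807
  c_7 = (1)·(4520) + (0)·(-2619) + (1)·(559) + (0)·(7957) + (1)·(992) + (-2)·(2635) + (0)·(426) + (0)·(-5462) = 801
  c_8 = (-2)·(4520) + (0)·(-2619) + (0)·(559) + (1)·(7957) + (0)·(992) + (5)·(2635) + (0)·(426) + (2)·(-5462) = 1168
Expand coordinatewise in base 11:
  c_1 = 1276 = 0·11^0 + 6·11^1 + 10·11^2
  c_2 = 750 = 2·11^0 + 2·11^1 + 6·11^2
  c_3 = 157 = 3·11^0 + 3·11^1 + 1·11^2
  c_4 = 242 = 0·11^0 + 0·11^1 + 2·11^2
  c_5 = 467 = 5·11^0 + 9·11^1 + 3·11^2
  c_6 = 807 = 4·11^0 + 7·11^1 + 6·11^2
  c_7 = 801 = 9·11^0 + 6·11^1 + 6·11^2
  c_8 = 1168 = 2·11^0 + 7·11^1 + 9·11^2
λ_0 = (0, 2, 3, 0, 5, 4, 9, 2)
λ_1 = (6, 2, 3, 0, 9, 7, 6, 7)
λ_2 = (10, 6, 1, 2, 3, 6, 6, 9)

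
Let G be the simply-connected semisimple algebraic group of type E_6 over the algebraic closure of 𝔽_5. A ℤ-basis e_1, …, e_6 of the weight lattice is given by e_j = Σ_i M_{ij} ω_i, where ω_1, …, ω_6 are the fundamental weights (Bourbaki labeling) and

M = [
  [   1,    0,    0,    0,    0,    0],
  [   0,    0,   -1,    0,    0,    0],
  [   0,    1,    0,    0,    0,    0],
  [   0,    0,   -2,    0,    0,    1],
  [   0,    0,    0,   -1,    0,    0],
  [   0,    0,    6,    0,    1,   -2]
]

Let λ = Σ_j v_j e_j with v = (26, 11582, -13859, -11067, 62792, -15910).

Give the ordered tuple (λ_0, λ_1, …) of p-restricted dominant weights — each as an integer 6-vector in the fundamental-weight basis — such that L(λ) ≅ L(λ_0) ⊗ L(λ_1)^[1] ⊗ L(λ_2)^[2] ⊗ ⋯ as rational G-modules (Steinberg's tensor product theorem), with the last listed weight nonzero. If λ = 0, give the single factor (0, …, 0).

Change of basis e → ω: c = M·v where v = (26, 11582, -13859, -11067, 62792, -15910):
  c_1 = 1*26 + 0*11582 + 0*-13859 + 0*-11067 + 0*62792 + 0*-15910 = 26
  c_2 = 0*26 + 0*11582 + -1*-13859 + 0*-11067 + 0*62792 + 0*-15910 = 13859
  c_3 = 0*26 + 1*11582 + 0*-13859 + 0*-11067 + 0*62792 + 0*-15910 = 11582
  c_4 = 0*26 + 0*11582 + -2*-13859 + 0*-11067 + 0*62792 + 1*-15910 = 11808
  c_5 = 0*26 + 0*11582 + 0*-13859 + -1*-11067 + 0*62792 + 0*-15910 = 11067
  c_6 = 0*26 + 0*11582 + 6*-13859 + 0*-11067 + 1*62792 + -2*-15910 = 11458
Expand coordinatewise in base 5:
  c_1 = 26 = 1·5^0 + 0·5^1 + 1·5^2
  c_2 = 13859 = 4·5^0 + 1·5^1 + 4·5^2 + 0·5^3 + 2·5^4 + 4·5^5
  c_3 = 11582 = 2·5^0 + 1·5^1 + 3·5^2 + 2·5^3 + 3·5^4 + 3·5^5
  c_4 = 11808 = 3·5^0 + 1·5^1 + 2·5^2 + 4·5^3 + 3·5^4 + 3·5^5
  c_5 = 11067 = 2·5^0 + 3·5^1 + 2·5^2 + 3·5^3 + 2·5^4 + 3·5^5
  c_6 = 11458 = 3·5^0 + 1·5^1 + 3·5^2 + 1·5^3 + 3·5^4 + 3·5^5
λ_0 = (1, 4, 2, 3, 2, 3)
λ_1 = (0, 1, 1, 1, 3, 1)
λ_2 = (1, 4, 3, 2, 2, 3)
λ_3 = (0, 0, 2, 4, 3, 1)
λ_4 = (0, 2, 3, 3, 2, 3)
λ_5 = (0, 4, 3, 3, 3, 3)

((1, 4, 2, 3, 2, 3), (0, 1, 1, 1, 3, 1), (1, 4, 3, 2, 2, 3), (0, 0, 2, 4, 3, 1), (0, 2, 3, 3, 2, 3), (0, 4, 3, 3, 3, 3))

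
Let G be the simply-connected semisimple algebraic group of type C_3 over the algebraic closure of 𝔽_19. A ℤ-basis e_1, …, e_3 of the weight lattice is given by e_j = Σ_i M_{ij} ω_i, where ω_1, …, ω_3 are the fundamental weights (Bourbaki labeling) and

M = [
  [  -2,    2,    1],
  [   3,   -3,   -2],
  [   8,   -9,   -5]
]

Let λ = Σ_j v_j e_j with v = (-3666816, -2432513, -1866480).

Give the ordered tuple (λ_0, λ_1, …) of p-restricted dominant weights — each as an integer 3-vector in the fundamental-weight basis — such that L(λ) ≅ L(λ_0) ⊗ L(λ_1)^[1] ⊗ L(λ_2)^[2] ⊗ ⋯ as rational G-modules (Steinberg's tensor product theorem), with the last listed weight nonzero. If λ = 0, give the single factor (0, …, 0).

((16, 12, 8), (17, 4, 15), (14, 7, 11), (11, 4, 9), (4, 0, 14))

ω-coordinates c = M·v, v = (-3666816, -2432513, -1866480):
  c_1 = (-2)·(-3666816) + (2)·(-2432513) + (1)·(-1866480) = 602126
  c_2 = (3)·(-3666816) + (-3)·(-2432513) + (-2)·(-1866480) = 30051
  c_3 = (8)·(-3666816) + (-9)·(-2432513) + (-5)·(-1866480) = 1890489
Expand coordinatewise in base 19:
  c_1 = 602126 = 16·19^0 + 17·19^1 + 14·19^2 + 11·19^3 + 4·19^4
  c_2 = 30051 = 12·19^0 + 4·19^1 + 7·19^2 + 4·19^3
  c_3 = 1890489 = 8·19^0 + 15·19^1 + 11·19^2 + 9·19^3 + 14·19^4
Factor λ_0 = (16, 12, 8)
Factor λ_1 = (17, 4, 15)
Factor λ_2 = (14, 7, 11)
Factor λ_3 = (11, 4, 9)
Factor λ_4 = (4, 0, 14)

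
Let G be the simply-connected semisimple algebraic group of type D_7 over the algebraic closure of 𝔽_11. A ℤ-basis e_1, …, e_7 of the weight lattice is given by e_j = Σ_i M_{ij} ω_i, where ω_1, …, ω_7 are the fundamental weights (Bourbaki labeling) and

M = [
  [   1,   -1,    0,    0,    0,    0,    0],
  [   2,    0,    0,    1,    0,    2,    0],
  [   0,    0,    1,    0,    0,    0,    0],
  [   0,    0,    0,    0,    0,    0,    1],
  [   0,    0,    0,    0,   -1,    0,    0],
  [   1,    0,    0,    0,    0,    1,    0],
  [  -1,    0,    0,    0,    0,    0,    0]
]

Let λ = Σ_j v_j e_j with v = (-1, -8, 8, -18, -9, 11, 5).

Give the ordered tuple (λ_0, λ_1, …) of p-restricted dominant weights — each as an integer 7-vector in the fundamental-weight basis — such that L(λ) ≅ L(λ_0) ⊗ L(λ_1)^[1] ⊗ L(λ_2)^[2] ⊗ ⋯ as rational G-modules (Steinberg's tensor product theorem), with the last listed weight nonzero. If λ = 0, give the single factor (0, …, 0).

((7, 2, 8, 5, 9, 10, 1),)

Change of basis e → ω: c = M·v where v = (-1, -8, 8, -18, -9, 11, 5):
  c_1 = 1*-1 + -1*-8 + 0*8 + 0*-18 + 0*-9 + 0*11 + 0*5 = 7
  c_2 = 2*-1 + 0*-8 + 0*8 + 1*-18 + 0*-9 + 2*11 + 0*5 = 2
  c_3 = 0*-1 + 0*-8 + 1*8 + 0*-18 + 0*-9 + 0*11 + 0*5 = 8
  c_4 = 0*-1 + 0*-8 + 0*8 + 0*-18 + 0*-9 + 0*11 + 1*5 = 5
  c_5 = 0*-1 + 0*-8 + 0*8 + 0*-18 + -1*-9 + 0*11 + 0*5 = 9
  c_6 = 1*-1 + 0*-8 + 0*8 + 0*-18 + 0*-9 + 1*11 + 0*5 = 10
  c_7 = -1*-1 + 0*-8 + 0*8 + 0*-18 + 0*-9 + 0*11 + 0*5 = 1
Expand coordinatewise in base 11:
  c_1 = 7 = 7·11^0
  c_2 = 2 = 2·11^0
  c_3 = 8 = 8·11^0
  c_4 = 5 = 5·11^0
  c_5 = 9 = 9·11^0
  c_6 = 10 = 10·11^0
  c_7 = 1 = 1·11^0
λ_0 = (7, 2, 8, 5, 9, 10, 1)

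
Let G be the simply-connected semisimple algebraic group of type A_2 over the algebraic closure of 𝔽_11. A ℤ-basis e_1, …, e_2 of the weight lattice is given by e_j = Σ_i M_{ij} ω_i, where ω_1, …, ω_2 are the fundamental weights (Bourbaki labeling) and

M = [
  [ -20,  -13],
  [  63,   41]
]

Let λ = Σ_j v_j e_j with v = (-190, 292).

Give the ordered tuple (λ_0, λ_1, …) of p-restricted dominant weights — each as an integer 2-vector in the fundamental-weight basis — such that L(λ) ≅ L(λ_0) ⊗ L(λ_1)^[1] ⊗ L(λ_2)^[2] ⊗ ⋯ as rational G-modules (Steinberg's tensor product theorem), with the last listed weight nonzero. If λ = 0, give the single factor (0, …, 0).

((4, 2),)

Converting to the ω-basis (c_i = row i of M dotted with v = (-190, 292)):
  c_1 = -20*-190 + -13*292 = 4
  c_2 = 63*-190 + 41*292 = 2
Writing each c_i in base p = 11:
  c_1 = 4 = 4·11^0
  c_2 = 2 = 2·11^0
λ_0 = (4, 2)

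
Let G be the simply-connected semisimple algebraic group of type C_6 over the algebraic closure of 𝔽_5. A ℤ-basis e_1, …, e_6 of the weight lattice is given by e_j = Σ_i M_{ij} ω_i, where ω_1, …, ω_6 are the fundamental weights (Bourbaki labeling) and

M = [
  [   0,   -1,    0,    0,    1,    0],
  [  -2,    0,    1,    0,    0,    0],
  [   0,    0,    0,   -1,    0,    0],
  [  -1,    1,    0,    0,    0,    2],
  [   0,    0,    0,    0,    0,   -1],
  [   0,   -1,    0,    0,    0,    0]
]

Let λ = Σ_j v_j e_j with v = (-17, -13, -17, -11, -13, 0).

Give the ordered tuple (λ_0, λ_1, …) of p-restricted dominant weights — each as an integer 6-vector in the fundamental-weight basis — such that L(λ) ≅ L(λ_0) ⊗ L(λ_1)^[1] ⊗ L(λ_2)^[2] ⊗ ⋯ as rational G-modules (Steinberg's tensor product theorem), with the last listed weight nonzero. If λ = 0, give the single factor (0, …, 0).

((0, 2, 1, 4, 0, 3), (0, 3, 2, 0, 0, 2))

In the fundamental-weight basis, λ has coordinates c = M·v (v = (-17, -13, -17, -11, -13, 0)):
  c_1 = (0)·(-17) + (-1)·(-13) + (0)·(-17) + (0)·(-11) + (1)·(-13) + (0)·(0) = 0
  c_2 = (-2)·(-17) + (0)·(-13) + (1)·(-17) + (0)·(-11) + (0)·(-13) + (0)·(0) = 17
  c_3 = (0)·(-17) + (0)·(-13) + (0)·(-17) + (-1)·(-11) + (0)·(-13) + (0)·(0) = 11
  c_4 = (-1)·(-17) + (1)·(-13) + (0)·(-17) + (0)·(-11) + (0)·(-13) + (2)·(0) = 4
  c_5 = (0)·(-17) + (0)·(-13) + (0)·(-17) + (0)·(-11) + (0)·(-13) + (-1)·(0) = 0
  c_6 = (0)·(-17) + (-1)·(-13) + (0)·(-17) + (0)·(-11) + (0)·(-13) + (0)·(0) = 13
Expand coordinatewise in base 5:
  c_1 = 0
  c_2 = 17 = 2·5^0 + 3·5^1
  c_3 = 11 = 1·5^0 + 2·5^1
  c_4 = 4 = 4·5^0
  c_5 = 0
  c_6 = 13 = 3·5^0 + 2·5^1
p-restricted factor λ_0 = (0, 2, 1, 4, 0, 3)
p-restricted factor λ_1 = (0, 3, 2, 0, 0, 2)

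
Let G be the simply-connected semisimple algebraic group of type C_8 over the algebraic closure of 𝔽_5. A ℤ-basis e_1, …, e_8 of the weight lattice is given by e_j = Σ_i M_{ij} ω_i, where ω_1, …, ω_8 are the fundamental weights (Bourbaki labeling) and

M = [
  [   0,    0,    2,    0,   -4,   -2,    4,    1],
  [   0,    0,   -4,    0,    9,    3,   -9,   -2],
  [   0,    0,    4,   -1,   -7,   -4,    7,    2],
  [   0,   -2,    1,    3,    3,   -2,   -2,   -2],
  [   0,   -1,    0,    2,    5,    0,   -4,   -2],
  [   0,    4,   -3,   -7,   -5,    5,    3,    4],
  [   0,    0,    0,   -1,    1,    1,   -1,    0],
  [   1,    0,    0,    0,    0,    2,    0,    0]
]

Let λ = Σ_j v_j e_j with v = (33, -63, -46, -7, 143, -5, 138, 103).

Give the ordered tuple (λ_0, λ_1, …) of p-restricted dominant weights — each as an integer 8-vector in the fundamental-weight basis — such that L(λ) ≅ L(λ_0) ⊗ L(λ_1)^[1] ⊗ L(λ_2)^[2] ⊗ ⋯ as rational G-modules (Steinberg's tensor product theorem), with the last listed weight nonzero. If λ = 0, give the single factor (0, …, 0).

Change of basis e → ω: c = M·v where v = (33, -63, -46, -7, 143, -5, 138, 103):
  c_1 = (0)·(33) + (0)·(-63) + (2)·(-46) + (0)·(-7) + (-4)·(143) + (-2)·(-5) + (4)·(138) + (1)·(103) = 1
  c_2 = (0)·(33) + (0)·(-63) + (-4)·(-46) + (0)·(-7) + (9)·(143) + (3)·(-5) + (-9)·(138) + (-2)·(103) = 8
  c_3 = (0)·(33) + (0)·(-63) + (4)·(-46) + (-1)·(-7) + (-7)·(143) + (-4)·(-5) + (7)·(138) + (2)·(103) = 14
  c_4 = (0)·(33) + (-2)·(-63) + (1)·(-46) + (3)·(-7) + (3)·(143) + (-2)·(-5) + (-2)·(138) + (-2)·(103) = 16
  c_5 = (0)·(33) + (-1)·(-63) + (0)·(-46) + (2)·(-7) + (5)·(143) + (0)·(-5) + (-4)·(138) + (-2)·(103) = 6
  c_6 = (0)·(33) + (4)·(-63) + (-3)·(-46) + (-7)·(-7) + (-5)·(143) + (5)·(-5) + (3)·(138) + (4)·(103) = 21
  c_7 = (0)·(33) + (0)·(-63) + (0)·(-46) + (-1)·(-7) + (1)·(143) + (1)·(-5) + (-1)·(138) + (0)·(103) = 7
  c_8 = (1)·(33) + (0)·(-63) + (0)·(-46) + (0)·(-7) + (0)·(143) + (2)·(-5) + (0)·(138) + (0)·(103) = 23
p = 5; digits c_i = Σ_j d_{ij}·5^j, 0 ≤ d_{ij} < 5:
  c_1 = 1 = 1·5^0
  c_2 = 8 = 3·5^0 + 1·5^1
  c_3 = 14 = 4·5^0 + 2·5^1
  c_4 = 16 = 1·5^0 + 3·5^1
  c_5 = 6 = 1·5^0 + 1·5^1
  c_6 = 21 = 1·5^0 + 4·5^1
  c_7 = 7 = 2·5^0 + 1·5^1
  c_8 = 23 = 3·5^0 + 4·5^1
p-restricted factor λ_0 = (1, 3, 4, 1, 1, 1, 2, 3)
p-restricted factor λ_1 = (0, 1, 2, 3, 1, 4, 1, 4)

((1, 3, 4, 1, 1, 1, 2, 3), (0, 1, 2, 3, 1, 4, 1, 4))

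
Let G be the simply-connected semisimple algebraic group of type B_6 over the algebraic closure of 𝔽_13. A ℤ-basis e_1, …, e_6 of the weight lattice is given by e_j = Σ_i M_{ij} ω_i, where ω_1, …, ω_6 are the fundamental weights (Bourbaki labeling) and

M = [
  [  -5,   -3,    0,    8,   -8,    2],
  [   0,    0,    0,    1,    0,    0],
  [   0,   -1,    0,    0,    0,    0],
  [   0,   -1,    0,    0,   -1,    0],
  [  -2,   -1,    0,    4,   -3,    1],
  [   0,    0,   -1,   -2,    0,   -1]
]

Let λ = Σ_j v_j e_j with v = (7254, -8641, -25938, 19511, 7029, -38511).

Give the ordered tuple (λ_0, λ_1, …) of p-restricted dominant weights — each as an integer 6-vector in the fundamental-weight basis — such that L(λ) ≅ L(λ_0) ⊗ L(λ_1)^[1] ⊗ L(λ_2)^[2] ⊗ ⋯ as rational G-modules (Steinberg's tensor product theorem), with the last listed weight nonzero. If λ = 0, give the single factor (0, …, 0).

((7, 11, 9, 0, 8, 12), (11, 5, 1, 7, 5, 5), (8, 11, 12, 9, 9, 7), (5, 8, 3, 0, 5, 11))

Compute c_i = Σ_j M_{ij} v_j with v = (7254, -8641, -25938, 19511, 7029, -38511):
  c_1 = (-5)·(7254) + (-3)·(-8641) + (0)·(-25938) + (8)·(19511) + (-8)·(7029) + (2)·(-38511) = 12487
  c_2 = (0)·(7254) + (0)·(-8641) + (0)·(-25938) + (1)·(19511) + (0)·(7029) + (0)·(-38511) = 19511
  c_3 = (0)·(7254) + (-1)·(-8641) + (0)·(-25938) + (0)·(19511) + (0)·(7029) + (0)·(-38511) = 8641
  c_4 = (0)·(7254) + (-1)·(-8641) + (0)·(-25938) + (0)·(19511) + (-1)·(7029) + (0)·(-38511) = 1612
  c_5 = (-2)·(7254) + (-1)·(-8641) + (0)·(-25938) + (4)·(19511) + (-3)·(7029) + (1)·(-38511) = 12579
  c_6 = (0)·(7254) + (0)·(-8641) + (-1)·(-25938) + (-2)·(19511) + (0)·(7029) + (-1)·(-38511) = 25427
Writing each c_i in base p = 13:
  c_1 = 12487 = 7·13^0 + 11·13^1 + 8·13^2 + 5·13^3
  c_2 = 19511 = 11·13^0 + 5·13^1 + 11·13^2 + 8·13^3
  c_3 = 8641 = 9·13^0 + 1·13^1 + 12·13^2 + 3·13^3
  c_4 = 1612 = 0·13^0 + 7·13^1 + 9·13^2
  c_5 = 12579 = 8·13^0 + 5·13^1 + 9·13^2 + 5·13^3
  c_6 = 25427 = 12·13^0 + 5·13^1 + 7·13^2 + 11·13^3
Factor λ_0 = (7, 11, 9, 0, 8, 12)
Factor λ_1 = (11, 5, 1, 7, 5, 5)
Factor λ_2 = (8, 11, 12, 9, 9, 7)
Factor λ_3 = (5, 8, 3, 0, 5, 11)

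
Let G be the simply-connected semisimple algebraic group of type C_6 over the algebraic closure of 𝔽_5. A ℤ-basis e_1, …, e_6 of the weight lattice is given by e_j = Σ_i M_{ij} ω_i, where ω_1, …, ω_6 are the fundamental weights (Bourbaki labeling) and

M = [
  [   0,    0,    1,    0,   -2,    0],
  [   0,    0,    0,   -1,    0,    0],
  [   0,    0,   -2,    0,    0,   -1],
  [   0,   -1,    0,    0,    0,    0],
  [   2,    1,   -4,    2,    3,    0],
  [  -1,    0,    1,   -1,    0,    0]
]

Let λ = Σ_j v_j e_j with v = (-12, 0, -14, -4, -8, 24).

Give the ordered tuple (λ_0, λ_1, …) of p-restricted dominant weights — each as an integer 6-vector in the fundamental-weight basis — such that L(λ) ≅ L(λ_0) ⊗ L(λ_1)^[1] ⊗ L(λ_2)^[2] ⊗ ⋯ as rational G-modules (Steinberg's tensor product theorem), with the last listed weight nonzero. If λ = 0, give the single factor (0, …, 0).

((2, 4, 4, 0, 0, 2),)

Change of basis e → ω: c = M·v where v = (-12, 0, -14, -4, -8, 24):
  c_1 = 0*-12 + 0*0 + 1*-14 + 0*-4 + -2*-8 + 0*24 = 2
  c_2 = 0*-12 + 0*0 + 0*-14 + -1*-4 + 0*-8 + 0*24 = 4
  c_3 = 0*-12 + 0*0 + -2*-14 + 0*-4 + 0*-8 + -1*24 = 4
  c_4 = 0*-12 + -1*0 + 0*-14 + 0*-4 + 0*-8 + 0*24 = 0
  c_5 = 2*-12 + 1*0 + -4*-14 + 2*-4 + 3*-8 + 0*24 = 0
  c_6 = -1*-12 + 0*0 + 1*-14 + -1*-4 + 0*-8 + 0*24 = 2
p = 5; digits c_i = Σ_j d_{ij}·5^j, 0 ≤ d_{ij} < 5:
  c_1 = 2 = 2·5^0
  c_2 = 4 = 4·5^0
  c_3 = 4 = 4·5^0
  c_4 = 0
  c_5 = 0
  c_6 = 2 = 2·5^0
p-restricted factor λ_0 = (2, 4, 4, 0, 0, 2)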